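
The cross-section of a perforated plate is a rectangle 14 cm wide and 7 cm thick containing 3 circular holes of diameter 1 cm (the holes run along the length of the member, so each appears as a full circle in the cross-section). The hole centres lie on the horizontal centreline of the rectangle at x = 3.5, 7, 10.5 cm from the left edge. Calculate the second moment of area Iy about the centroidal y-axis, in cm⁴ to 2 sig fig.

Iy ≈ 1600 cm⁴

Split into non-overlapping primitives; take the origin at the lower-left of the bounding box.
Plate: 14 × 7, A = 98 cm², x = 7 cm, Ī = 1 601 cm⁴.
Hole 1 (subtracted): ⌀1, A = 0.7854 cm², x = 3.5 cm, Ī = 0.04909 cm⁴.
Hole 2 (subtracted): ⌀1, A = 0.7854 cm², x = 7 cm, Ī = 0.04909 cm⁴.
Hole 3 (subtracted): ⌀1, A = 0.7854 cm², x = 10.5 cm, Ī = 0.04909 cm⁴.
By symmetry the centroid is at mid-width, x̄ = 7 cm.
Transfer each piece to the centroidal y-axis using Ī + A·d² with d = x − 7:
  plate: d = 0 cm → contributes +1 601 cm⁴
  hole 1: d = -3.5 cm → contributes −9.67 cm⁴
  hole 2: d = 0 cm → contributes −0.04909 cm⁴
  hole 3: d = 3.5 cm → contributes −9.67 cm⁴
Total I = 1 581 cm⁴.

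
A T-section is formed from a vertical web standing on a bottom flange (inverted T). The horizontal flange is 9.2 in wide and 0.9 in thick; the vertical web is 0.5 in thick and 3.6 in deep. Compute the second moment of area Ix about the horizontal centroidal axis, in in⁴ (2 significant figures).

Ix ≈ 10 in⁴

Treat the section as a set of non-overlapping primitives; coordinates are from the bounding-box lower-left.
Flange: 9.2 × 0.9, A = 8.28 in², y = 0.45 in, Ī = 0.5589 in⁴.
Web: 0.5 × 3.6, A = 1.8 in², y = 2.7 in, Ī = 1.944 in⁴.
Centroid: ȳ = ΣA·y / ΣA = 0.8518 in.
Transfer each piece to the horizontal centroidal axis using Ī + A·d² with d = y − 0.8518:
  flange: d = -0.4018 in → contributes +1.896 in⁴
  web: d = 1.848 in → contributes +8.093 in⁴
Total I = 9.988 in⁴.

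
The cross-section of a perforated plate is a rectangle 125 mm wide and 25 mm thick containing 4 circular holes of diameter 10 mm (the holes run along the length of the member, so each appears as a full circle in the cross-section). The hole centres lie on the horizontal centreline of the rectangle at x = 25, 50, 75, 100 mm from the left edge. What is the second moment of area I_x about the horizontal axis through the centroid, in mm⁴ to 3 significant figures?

Decompose the section into non-overlapping parts with the origin at the bottom-left of its bounding rectangle.
Plate: 125 × 25, A = 3 125 mm², y = 12.5 mm, Ī = 162 760 mm⁴.
Hole 1 (subtracted): ⌀10, A = 78.54 mm², y = 12.5 mm, Ī = 490.87 mm⁴.
Hole 2 (subtracted): ⌀10, A = 78.54 mm², y = 12.5 mm, Ī = 490.87 mm⁴.
Hole 3 (subtracted): ⌀10, A = 78.54 mm², y = 12.5 mm, Ī = 490.87 mm⁴.
Hole 4 (subtracted): ⌀10, A = 78.54 mm², y = 12.5 mm, Ī = 490.87 mm⁴.
By symmetry the centroid is at mid-height, ȳ = 12.5 mm.
All pieces are centred on the horizontal axis through the centroid, so I = ΣĪ (holes subtracted) = 160 797 mm⁴.

I_x ≈ 1.61 × 10⁵ mm⁴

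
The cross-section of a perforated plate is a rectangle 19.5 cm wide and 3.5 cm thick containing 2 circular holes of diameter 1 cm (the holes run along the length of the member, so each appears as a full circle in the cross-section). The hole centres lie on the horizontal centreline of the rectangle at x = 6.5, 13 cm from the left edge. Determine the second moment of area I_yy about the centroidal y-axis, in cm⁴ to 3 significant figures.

Treat the section as a set of non-overlapping primitives; coordinates are from the bounding-box lower-left.
Plate: 19.5 × 3.5, A = 68.25 cm², x = 9.75 cm, Ī = 2162.7 cm⁴.
Hole 1 (subtracted): ⌀1, A = 0.7854 cm², x = 6.5 cm, Ī = 0.049087 cm⁴.
Hole 2 (subtracted): ⌀1, A = 0.7854 cm², x = 13 cm, Ī = 0.049087 cm⁴.
By symmetry the centroid is at mid-width, x̄ = 9.75 cm.
Transfer each piece to the centroidal y-axis using Ī + A·d² with d = x − 9.75:
  plate: d = 0 cm → contributes +2162.7 cm⁴
  hole 1: d = -3.25 cm → contributes −8.3449 cm⁴
  hole 2: d = 3.25 cm → contributes −8.3449 cm⁴
Total I = 2 146 cm⁴.

I_yy ≈ 2150 cm⁴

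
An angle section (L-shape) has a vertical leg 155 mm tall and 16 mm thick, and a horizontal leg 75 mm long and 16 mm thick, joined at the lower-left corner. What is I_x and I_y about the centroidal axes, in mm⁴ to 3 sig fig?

I_x ≈ 8.29 × 10⁶ mm⁴, I_y ≈ 1.29 × 10⁶ mm⁴

Break the section into simple shapes (no overlaps), measuring from the bottom-left corner of the bounding box.
Vertical leg: 16 × 155, A = 2 480 mm², y = 77.5 mm, Ī = 4 965 167 mm⁴.
Horizontal leg (remainder): 59 × 16, A = 944 mm², y = 8 mm, Ī = 20 139 mm⁴.
Centroid: ȳ = ΣA·y / ΣA = 58.339 mm.
Transfer each piece to the centroidal x-axis using Ī + A·d² with d = y − 58.339:
  vertical leg: d = 19.161 mm → contributes +5 875 704 mm⁴
  horizontal leg (remainder): d = -50.339 mm → contributes +2 412 228 mm⁴
Total I = 8 287 932 mm⁴.
For the y-axis: x̄ = 18.339 mm.
Repeating about the centroidal y-axis gives I_y = 1 288 252 mm⁴.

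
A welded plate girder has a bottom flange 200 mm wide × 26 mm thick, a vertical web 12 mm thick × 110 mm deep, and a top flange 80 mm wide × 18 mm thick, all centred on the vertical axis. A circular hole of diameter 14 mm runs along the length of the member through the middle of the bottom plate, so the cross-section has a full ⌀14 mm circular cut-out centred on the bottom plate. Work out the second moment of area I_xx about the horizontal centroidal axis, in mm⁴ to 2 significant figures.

Break the section into simple shapes (no overlaps), measuring from the bottom-left corner of the bounding box.
Bottom plate: 200 × 26, A = 5 200 mm², y = 13 mm, Ī = 292 933 mm⁴.
Web plate: 12 × 110, A = 1 320 mm², y = 81 mm, Ī = 1 331 000 mm⁴.
Top plate: 80 × 18, A = 1 440 mm², y = 145 mm, Ī = 38 880 mm⁴.
Hole (subtracted): ⌀14, A = 153.9 mm², y = 13 mm, Ī = 1 886 mm⁴.
Centroid: ȳ = ΣA·y / ΣA = 48.85 mm.
Transfer each piece to the horizontal centroidal axis using Ī + A·d² with d = y − 48.85:
  bottom plate: d = -35.85 mm → contributes +6 975 741 mm⁴
  web plate: d = 32.15 mm → contributes +2 695 461 mm⁴
  top plate: d = 96.15 mm → contributes +13 351 684 mm⁴
  hole: d = -35.85 mm → contributes −199 720 mm⁴
Total I = 22 823 166 mm⁴.

I_xx ≈ 2.3 × 10⁷ mm⁴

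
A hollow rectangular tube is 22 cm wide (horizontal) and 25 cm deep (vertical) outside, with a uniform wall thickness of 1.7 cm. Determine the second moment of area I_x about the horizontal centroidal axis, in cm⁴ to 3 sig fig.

Split into non-overlapping primitives; take the origin at the lower-left of the bounding box.
Outer rectangle: 22 × 25, A = 550 cm², y = 12.5 cm, Ī = 28 646 cm⁴.
Inner void (subtracted): 18.6 × 21.6, A = 401.76 cm², y = 12.5 cm, Ī = 15 620 cm⁴.
By symmetry the centroid is at mid-height, ȳ = 12.5 cm.
All pieces are centred on the horizontal centroidal axis, so I = ΣĪ (holes subtracted) = 13 025 cm⁴.

I_x ≈ 1.30 × 10⁴ cm⁴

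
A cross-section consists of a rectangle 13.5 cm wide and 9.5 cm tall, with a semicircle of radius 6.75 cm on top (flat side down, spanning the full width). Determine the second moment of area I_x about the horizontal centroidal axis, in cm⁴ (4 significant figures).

I_x ≈ 3856 cm⁴

Treat the section as a set of non-overlapping primitives; coordinates are from the bounding-box lower-left.
Rectangular body: 13.5 × 9.5, A = 128.25 cm², y = 4.75 cm, Ī = 964.547 cm⁴.
Semicircular cap: semicircle r = 6.75, A = 71.5694 cm², y = 12.3648 cm, Ī = 227.849 cm⁴.
Centroid: ȳ = ΣA·y / ΣA = 7.47739 cm.
Transfer each piece to the horizontal centroidal axis using Ī + A·d² with d = y − 7.47739:
  rectangular body: d = -2.72739 cm → contributes +1918.56 cm⁴
  semicircular cap: d = 4.8874 cm → contributes +1937.4 cm⁴
Total I = 3855.96 cm⁴.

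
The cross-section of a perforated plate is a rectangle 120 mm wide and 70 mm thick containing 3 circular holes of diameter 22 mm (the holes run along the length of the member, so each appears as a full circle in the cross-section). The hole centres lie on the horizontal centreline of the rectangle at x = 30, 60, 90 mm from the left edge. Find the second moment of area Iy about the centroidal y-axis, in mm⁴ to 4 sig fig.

Iy ≈ 9.361 × 10⁶ mm⁴

Break the section into simple shapes (no overlaps), measuring from the bottom-left corner of the bounding box.
Plate: 120 × 70, A = 8 400 mm², x = 60 mm, Ī = 10 080 000 mm⁴.
Hole 1 (subtracted): ⌀22, A = 380.133 mm², x = 30 mm, Ī = 11 499 mm⁴.
Hole 2 (subtracted): ⌀22, A = 380.133 mm², x = 60 mm, Ī = 11 499 mm⁴.
Hole 3 (subtracted): ⌀22, A = 380.133 mm², x = 90 mm, Ī = 11 499 mm⁴.
By symmetry the centroid is at mid-width, x̄ = 60 mm.
Transfer each piece to the centroidal y-axis using Ī + A·d² with d = x − 60:
  plate: d = 0 mm → contributes +10 080 000 mm⁴
  hole 1: d = -30 mm → contributes −353 618 mm⁴
  hole 2: d = 0 mm → contributes −11 499 mm⁴
  hole 3: d = 30 mm → contributes −353 618 mm⁴
Total I = 9 361 264 mm⁴.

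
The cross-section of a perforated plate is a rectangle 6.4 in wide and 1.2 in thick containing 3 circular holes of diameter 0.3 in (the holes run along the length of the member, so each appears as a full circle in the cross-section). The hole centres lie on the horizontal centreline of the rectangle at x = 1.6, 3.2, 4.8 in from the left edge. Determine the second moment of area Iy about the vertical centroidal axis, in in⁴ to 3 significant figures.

Split into non-overlapping primitives; take the origin at the lower-left of the bounding box.
Plate: 6.4 × 1.2, A = 7.68 in², x = 3.2 in, Ī = 26.214 in⁴.
Hole 1 (subtracted): ⌀0.3, A = 0.070686 in², x = 1.6 in, Ī = 0.00039761 in⁴.
Hole 2 (subtracted): ⌀0.3, A = 0.070686 in², x = 3.2 in, Ī = 0.00039761 in⁴.
Hole 3 (subtracted): ⌀0.3, A = 0.070686 in², x = 4.8 in, Ī = 0.00039761 in⁴.
By symmetry the centroid is at mid-width, x̄ = 3.2 in.
Transfer each piece to the vertical centroidal axis using Ī + A·d² with d = x − 3.2:
  plate: d = 0 in → contributes +26.214 in⁴
  hole 1: d = -1.6 in → contributes −0.18135 in⁴
  hole 2: d = 0 in → contributes −0.00039761 in⁴
  hole 3: d = 1.6 in → contributes −0.18135 in⁴
Total I = 25.851 in⁴.

Iy ≈ 25.9 in⁴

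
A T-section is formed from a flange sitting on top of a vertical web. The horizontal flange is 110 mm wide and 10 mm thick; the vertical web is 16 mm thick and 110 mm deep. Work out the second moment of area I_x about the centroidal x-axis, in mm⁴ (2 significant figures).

I_x ≈ 4.2 × 10⁶ mm⁴

Split into non-overlapping primitives; take the origin at the lower-left of the bounding box.
Flange: 110 × 10, A = 1 100 mm², y = 115 mm, Ī = 9 167 mm⁴.
Web: 16 × 110, A = 1 760 mm², y = 55 mm, Ī = 1 774 667 mm⁴.
Centroid: ȳ = ΣA·y / ΣA = 78.08 mm.
Transfer each piece to the centroidal x-axis using Ī + A·d² with d = y − 78.08:
  flange: d = 36.92 mm → contributes +1 508 812 mm⁴
  web: d = -23.08 mm → contributes +2 711 945 mm⁴
Total I = 4 220 756 mm⁴.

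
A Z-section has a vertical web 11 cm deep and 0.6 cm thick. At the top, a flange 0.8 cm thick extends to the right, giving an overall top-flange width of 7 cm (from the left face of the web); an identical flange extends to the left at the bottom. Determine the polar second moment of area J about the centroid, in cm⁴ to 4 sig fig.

Treat the section as a set of non-overlapping primitives; coordinates are from the bounding-box lower-left.
Web: 0.6 × 11, A = 6.6 cm², y = 5.5 cm, Ī = 66.55 cm⁴.
Top flange (beyond web): 6.4 × 0.8, A = 5.12 cm², y = 10.6 cm, Ī = 0.273067 cm⁴.
Bottom flange (beyond web): 6.4 × 0.8, A = 5.12 cm², y = 0.4 cm, Ī = 0.273067 cm⁴.
Centroid: ȳ = ΣA·y / ΣA = 5.5 cm.
Transfer each piece to the centroidal x-axis using Ī + A·d² with d = y − 5.5:
  web: d = 0 cm → contributes +66.55 cm⁴
  top flange (beyond web): d = 5.1 cm → contributes +133.444 cm⁴
  bottom flange (beyond web): d = -5.1 cm → contributes +133.444 cm⁴
Total I = 333.439 cm⁴.
For the y-axis: x̄ = 6.7 cm.
Repeating about the centroidal y-axis gives I_y = 160.591 cm⁴.
Polar second moment: J = I_x + I_y = 494.029 cm⁴.

J ≈ 494.0 cm⁴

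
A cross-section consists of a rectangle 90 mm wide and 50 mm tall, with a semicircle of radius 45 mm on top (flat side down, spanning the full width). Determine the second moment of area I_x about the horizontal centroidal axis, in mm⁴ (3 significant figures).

Split into non-overlapping primitives; take the origin at the lower-left of the bounding box.
Rectangular body: 90 × 50, A = 4 500 mm², y = 25 mm, Ī = 937 500 mm⁴.
Semicircular cap: semicircle r = 45, A = 3180.9 mm², y = 69.099 mm, Ī = 450 072 mm⁴.
Centroid: ȳ = ΣA·y / ΣA = 43.262 mm.
Transfer each piece to the horizontal centroidal axis using Ī + A·d² with d = y − 43.262:
  rectangular body: d = -18.262 mm → contributes +2 438 331 mm⁴
  semicircular cap: d = 25.836 mm → contributes +2 573 314 mm⁴
Total I = 5 011 645 mm⁴.

I_x ≈ 5.01 × 10⁶ mm⁴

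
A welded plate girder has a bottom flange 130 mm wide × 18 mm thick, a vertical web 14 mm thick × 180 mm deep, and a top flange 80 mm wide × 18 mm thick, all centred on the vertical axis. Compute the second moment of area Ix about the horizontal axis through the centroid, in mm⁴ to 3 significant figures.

Treat the section as a set of non-overlapping primitives; coordinates are from the bounding-box lower-left.
Bottom plate: 130 × 18, A = 2 340 mm², y = 9 mm, Ī = 63 180 mm⁴.
Web plate: 14 × 180, A = 2 520 mm², y = 108 mm, Ī = 6 804 000 mm⁴.
Top plate: 80 × 18, A = 1 440 mm², y = 207 mm, Ī = 38 880 mm⁴.
Centroid: ȳ = ΣA·y / ΣA = 93.857 mm.
Transfer each piece to the horizontal axis through the centroid using Ī + A·d² with d = y − 93.857:
  bottom plate: d = -84.857 mm → contributes +16 912 899 mm⁴
  web plate: d = 14.143 mm → contributes +7 308 051 mm⁴
  top plate: d = 113.14 mm → contributes +18 472 761 mm⁴
Total I = 42 693 711 mm⁴.

Ix ≈ 4.27 × 10⁷ mm⁴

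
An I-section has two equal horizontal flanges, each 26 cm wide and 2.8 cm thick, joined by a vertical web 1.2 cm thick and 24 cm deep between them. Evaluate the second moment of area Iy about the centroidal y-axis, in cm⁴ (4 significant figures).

Decompose the section into non-overlapping parts with the origin at the bottom-left of its bounding rectangle.
Bottom flange: 26 × 2.8, A = 72.8 cm², x = 13 cm, Ī = 4101.07 cm⁴.
Web: 1.2 × 24, A = 28.8 cm², x = 13 cm, Ī = 3.456 cm⁴.
Top flange: 26 × 2.8, A = 72.8 cm², x = 13 cm, Ī = 4101.07 cm⁴.
By symmetry the centroid is at mid-width, x̄ = 13 cm.
All pieces are centred on the centroidal y-axis, so I = ΣĪ = 8205.59 cm⁴.

Iy ≈ 8206 cm⁴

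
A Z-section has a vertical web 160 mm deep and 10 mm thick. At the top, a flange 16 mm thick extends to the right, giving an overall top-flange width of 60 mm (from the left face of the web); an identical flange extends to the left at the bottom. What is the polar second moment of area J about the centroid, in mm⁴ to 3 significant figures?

Split into non-overlapping primitives; take the origin at the lower-left of the bounding box.
Web: 10 × 160, A = 1 600 mm², y = 80 mm, Ī = 3 413 333 mm⁴.
Top flange (beyond web): 50 × 16, A = 800 mm², y = 152 mm, Ī = 17 067 mm⁴.
Bottom flange (beyond web): 50 × 16, A = 800 mm², y = 8 mm, Ī = 17 067 mm⁴.
Centroid: ȳ = ΣA·y / ΣA = 80 mm.
Transfer each piece to the centroidal x-axis using Ī + A·d² with d = y − 80:
  web: d = 0 mm → contributes +3 413 333 mm⁴
  top flange (beyond web): d = 72 mm → contributes +4 164 267 mm⁴
  bottom flange (beyond web): d = -72 mm → contributes +4 164 267 mm⁴
Total I = 11 741 867 mm⁴.
For the y-axis: x̄ = 55 mm.
Repeating about the centroidal y-axis gives I_y = 1 786 667 mm⁴.
Polar second moment: J = I_x + I_y = 13 528 533 mm⁴.

J ≈ 1.35 × 10⁷ mm⁴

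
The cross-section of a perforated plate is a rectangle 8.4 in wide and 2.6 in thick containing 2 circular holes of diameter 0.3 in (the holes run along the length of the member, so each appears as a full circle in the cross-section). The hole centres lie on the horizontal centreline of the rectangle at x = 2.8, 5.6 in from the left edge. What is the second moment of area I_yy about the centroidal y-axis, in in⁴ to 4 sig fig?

I_yy ≈ 128.1 in⁴

Treat the section as a set of non-overlapping primitives; coordinates are from the bounding-box lower-left.
Plate: 8.4 × 2.6, A = 21.84 in², x = 4.2 in, Ī = 128.419 in⁴.
Hole 1 (subtracted): ⌀0.3, A = 0.0706858 in², x = 2.8 in, Ī = 0.000397608 in⁴.
Hole 2 (subtracted): ⌀0.3, A = 0.0706858 in², x = 5.6 in, Ī = 0.000397608 in⁴.
By symmetry the centroid is at mid-width, x̄ = 4.2 in.
Transfer each piece to the centroidal y-axis using Ī + A·d² with d = x − 4.2:
  plate: d = 0 in → contributes +128.419 in⁴
  hole 1: d = -1.4 in → contributes −0.138942 in⁴
  hole 2: d = 1.4 in → contributes −0.138942 in⁴
Total I = 128.141 in⁴.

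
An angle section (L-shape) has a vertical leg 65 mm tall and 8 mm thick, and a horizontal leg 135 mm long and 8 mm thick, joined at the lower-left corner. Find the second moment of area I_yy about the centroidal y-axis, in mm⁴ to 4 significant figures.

Break the section into simple shapes (no overlaps), measuring from the bottom-left corner of the bounding box.
Vertical leg: 8 × 65, A = 520 mm², x = 4 mm, Ī = 2773.33 mm⁴.
Horizontal leg (remainder): 127 × 8, A = 1 016 mm², x = 71.5 mm, Ī = 1 365 589 mm⁴.
Centroid: x̄ = ΣA·x / ΣA = 48.6484 mm.
Transfer each piece to the centroidal y-axis using Ī + A·d² with d = x − 48.6484:
  vertical leg: d = -44.6484 mm → contributes +1 039 384 mm⁴
  horizontal leg (remainder): d = 22.8516 mm → contributes +1 896 138 mm⁴
Total I = 2 935 522 mm⁴.

I_yy ≈ 2.936 × 10⁶ mm⁴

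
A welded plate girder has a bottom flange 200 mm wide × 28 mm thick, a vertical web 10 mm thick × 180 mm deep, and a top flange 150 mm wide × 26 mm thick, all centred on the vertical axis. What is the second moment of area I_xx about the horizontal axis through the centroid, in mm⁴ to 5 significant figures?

I_xx ≈ 1.0450 × 10⁸ mm⁴

Decompose the section into non-overlapping parts with the origin at the bottom-left of its bounding rectangle.
Bottom plate: 200 × 28, A = 5 600 mm², y = 14 mm, Ī = 365866.7 mm⁴.
Web plate: 10 × 180, A = 1 800 mm², y = 118 mm, Ī = 4 860 000 mm⁴.
Top plate: 150 × 26, A = 3 900 mm², y = 221 mm, Ī = 219 700 mm⁴.
Centroid: ȳ = ΣA·y / ΣA = 102.0088 mm.
Transfer each piece to the horizontal axis through the centroid using Ī + A·d² with d = y − 102.0088:
  bottom plate: d = -88.00885 mm → contributes +43 740 989 mm⁴
  web plate: d = 15.99115 mm → contributes +5 320 290 mm⁴
  top plate: d = 118.9912 mm → contributes +55 439 386 mm⁴
Total I = 104 500 666 mm⁴.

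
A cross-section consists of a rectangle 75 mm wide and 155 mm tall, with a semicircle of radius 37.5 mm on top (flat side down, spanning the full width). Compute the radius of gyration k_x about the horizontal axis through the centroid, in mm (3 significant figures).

k_x ≈ 53.6 mm

Decompose the section into non-overlapping parts with the origin at the bottom-left of its bounding rectangle.
Rectangular body: 75 × 155, A = 11 625 mm², y = 77.5 mm, Ī = 23 274 219 mm⁴.
Semicircular cap: semicircle r = 37.5, A = 2208.9 mm², y = 170.92 mm, Ī = 217 049 mm⁴.
Centroid: ȳ = ΣA·y / ΣA = 92.416 mm.
Transfer each piece to the horizontal axis through the centroid using Ī + A·d² with d = y − 92.416:
  rectangular body: d = -14.916 mm → contributes +25 860 670 mm⁴
  semicircular cap: d = 78.499 mm → contributes +13 828 827 mm⁴
Total I = 39 689 497 mm⁴.
Radius of gyration: k = √(I/A) = √(39 689 497 / 13 834) = 53.563 mm.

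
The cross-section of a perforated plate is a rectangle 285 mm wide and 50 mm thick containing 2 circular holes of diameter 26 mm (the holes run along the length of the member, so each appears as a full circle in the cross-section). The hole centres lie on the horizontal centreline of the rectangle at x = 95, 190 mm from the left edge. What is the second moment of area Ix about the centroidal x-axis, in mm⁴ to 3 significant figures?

Ix ≈ 2.92 × 10⁶ mm⁴

Split into non-overlapping primitives; take the origin at the lower-left of the bounding box.
Plate: 285 × 50, A = 14 250 mm², y = 25 mm, Ī = 2 968 750 mm⁴.
Hole 1 (subtracted): ⌀26, A = 530.93 mm², y = 25 mm, Ī = 22 432 mm⁴.
Hole 2 (subtracted): ⌀26, A = 530.93 mm², y = 25 mm, Ī = 22 432 mm⁴.
By symmetry the centroid is at mid-height, ȳ = 25 mm.
All pieces are centred on the centroidal x-axis, so I = ΣĪ (holes subtracted) = 2 923 886 mm⁴.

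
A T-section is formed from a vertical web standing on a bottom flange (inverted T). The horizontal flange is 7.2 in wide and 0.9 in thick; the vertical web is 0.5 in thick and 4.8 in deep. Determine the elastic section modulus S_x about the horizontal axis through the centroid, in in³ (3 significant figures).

S_x ≈ 4.30 in³

Decompose the section into non-overlapping parts with the origin at the bottom-left of its bounding rectangle.
Flange: 7.2 × 0.9, A = 6.48 in², y = 0.45 in, Ī = 0.4374 in⁴.
Web: 0.5 × 4.8, A = 2.4 in², y = 3.3 in, Ī = 4.608 in⁴.
Centroid: ȳ = ΣA·y / ΣA = 1.2203 in.
Transfer each piece to the horizontal axis through the centroid using Ī + A·d² with d = y − 1.2203:
  flange: d = -0.77027 in → contributes +4.2821 in⁴
  web: d = 2.0797 in → contributes +14.989 in⁴
Total I = 19.271 in⁴.
Extreme fibre distance c = 4.4797 in; S = I/c = 4.3018 in³.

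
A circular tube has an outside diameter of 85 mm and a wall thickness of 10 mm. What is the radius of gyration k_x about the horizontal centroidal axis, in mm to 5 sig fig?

k_x ≈ 26.751 mm

Decompose the section into non-overlapping parts with the origin at the bottom-left of its bounding rectangle.
Outer circle: ⌀85, A = 5674.502 mm², y = 42.5 mm, Ī = 2 562 392 mm⁴.
Bore (subtracted): ⌀65, A = 3318.307 mm², y = 42.5 mm, Ī = 876240.5 mm⁴.
By symmetry the centroid is at mid-height, ȳ = 42.5 mm.
All pieces are centred on the horizontal centroidal axis, so I = ΣĪ (holes subtracted) = 1 686 152 mm⁴.
Radius of gyration: k = √(I/A) = √(1 686 152 / 2356.194) = 26.75117 mm.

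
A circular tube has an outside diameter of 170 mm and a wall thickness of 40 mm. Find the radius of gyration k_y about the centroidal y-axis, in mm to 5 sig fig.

Treat the section as a set of non-overlapping primitives; coordinates are from the bounding-box lower-left.
Outer circle: ⌀170, A = 22698.01 mm², x = 85 mm, Ī = 40 998 275 mm⁴.
Bore (subtracted): ⌀90, A = 6361.725 mm², x = 85 mm, Ī = 3 220 623 mm⁴.
By symmetry the centroid is at mid-width, x̄ = 85 mm.
All pieces are centred on the centroidal y-axis, so I = ΣĪ (holes subtracted) = 37 777 652 mm⁴.
Radius of gyration: k = √(I/A) = √(37 777 652 / 16336.28) = 48.08846 mm.

k_y ≈ 48.088 mm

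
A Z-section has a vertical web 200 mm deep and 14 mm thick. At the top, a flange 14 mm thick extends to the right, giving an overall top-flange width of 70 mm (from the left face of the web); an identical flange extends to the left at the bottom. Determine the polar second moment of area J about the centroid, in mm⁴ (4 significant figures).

Treat the section as a set of non-overlapping primitives; coordinates are from the bounding-box lower-left.
Web: 14 × 200, A = 2 800 mm², y = 100 mm, Ī = 9 333 333 mm⁴.
Top flange (beyond web): 56 × 14, A = 784 mm², y = 193 mm, Ī = 12805.3 mm⁴.
Bottom flange (beyond web): 56 × 14, A = 784 mm², y = 7 mm, Ī = 12805.3 mm⁴.
Centroid: ȳ = ΣA·y / ΣA = 100 mm.
Transfer each piece to the centroidal x-axis using Ī + A·d² with d = y − 100:
  web: d = 0 mm → contributes +9 333 333 mm⁴
  top flange (beyond web): d = 93 mm → contributes +6 793 621 mm⁴
  bottom flange (beyond web): d = -93 mm → contributes +6 793 621 mm⁴
Total I = 22 920 576 mm⁴.
For the y-axis: x̄ = 63 mm.
Repeating about the centroidal y-axis gives I_y = 2 376 304 mm⁴.
Polar second moment: J = I_x + I_y = 25 296 880 mm⁴.

J ≈ 2.530 × 10⁷ mm⁴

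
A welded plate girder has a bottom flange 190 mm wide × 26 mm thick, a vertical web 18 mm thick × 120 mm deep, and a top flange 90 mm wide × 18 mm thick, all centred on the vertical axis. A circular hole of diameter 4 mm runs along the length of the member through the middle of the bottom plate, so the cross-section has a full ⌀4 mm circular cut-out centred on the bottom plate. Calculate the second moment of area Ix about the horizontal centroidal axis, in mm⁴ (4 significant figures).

Treat the section as a set of non-overlapping primitives; coordinates are from the bounding-box lower-left.
Bottom plate: 190 × 26, A = 4 940 mm², y = 13 mm, Ī = 278 287 mm⁴.
Web plate: 18 × 120, A = 2 160 mm², y = 86 mm, Ī = 2 592 000 mm⁴.
Top plate: 90 × 18, A = 1 620 mm², y = 155 mm, Ī = 43 740 mm⁴.
Hole (subtracted): ⌀4, A = 12.5664 mm², y = 13 mm, Ī = 12.5664 mm⁴.
Centroid: ȳ = ΣA·y / ΣA = 57.5275 mm.
Transfer each piece to the horizontal centroidal axis using Ī + A·d² with d = y − 57.5275:
  bottom plate: d = -44.5275 mm → contributes +10 072 803 mm⁴
  web plate: d = 28.4725 mm → contributes +4 343 079 mm⁴
  top plate: d = 97.4725 mm → contributes +15 435 188 mm⁴
  hole: d = -44.5275 mm → contributes −24927.9 mm⁴
Total I = 29 826 143 mm⁴.

Ix ≈ 2.983 × 10⁷ mm⁴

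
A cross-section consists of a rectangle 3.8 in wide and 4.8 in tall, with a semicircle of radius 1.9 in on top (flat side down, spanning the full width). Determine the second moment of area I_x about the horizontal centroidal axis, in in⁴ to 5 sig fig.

Break the section into simple shapes (no overlaps), measuring from the bottom-left corner of the bounding box.
Rectangular body: 3.8 × 4.8, A = 18.24 in², y = 2.4 in, Ī = 35.0208 in⁴.
Semicircular cap: semicircle r = 1.9, A = 5.670575 in², y = 5.606385 in, Ī = 1.430364 in⁴.
Centroid: ȳ = ΣA·y / ΣA = 3.160419 in.
Transfer each piece to the horizontal centroidal axis using Ī + A·d² with d = y − 3.160419:
  rectangular body: d = -0.7604186 in → contributes +45.56783 in⁴
  semicircular cap: d = 2.445966 in → contributes +35.356 in⁴
Total I = 80.92384 in⁴.

I_x ≈ 80.924 in⁴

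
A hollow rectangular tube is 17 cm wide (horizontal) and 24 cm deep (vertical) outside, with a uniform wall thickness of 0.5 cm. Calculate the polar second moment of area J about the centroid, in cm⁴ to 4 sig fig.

Treat the section as a set of non-overlapping primitives; coordinates are from the bounding-box lower-left.
Outer rectangle: 17 × 24, A = 408 cm², y = 12 cm, Ī = 19 584 cm⁴.
Inner void (subtracted): 16 × 23, A = 368 cm², y = 12 cm, Ī = 16222.7 cm⁴.
By symmetry the centroid is at mid-height, ȳ = 12 cm.
All pieces are centred on the centroidal x-axis, so I = ΣĪ (holes subtracted) = 3361.33 cm⁴.
Repeating about the centroidal y-axis gives I_y = 1975.33 cm⁴.
Polar second moment: J = I_x + I_y = 5336.67 cm⁴.

J ≈ 5337 cm⁴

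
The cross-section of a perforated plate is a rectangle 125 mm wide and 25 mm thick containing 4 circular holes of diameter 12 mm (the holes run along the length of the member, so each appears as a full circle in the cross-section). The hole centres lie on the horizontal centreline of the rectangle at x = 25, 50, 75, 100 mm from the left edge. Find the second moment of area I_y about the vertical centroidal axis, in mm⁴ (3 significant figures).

Treat the section as a set of non-overlapping primitives; coordinates are from the bounding-box lower-left.
Plate: 125 × 25, A = 3 125 mm², x = 62.5 mm, Ī = 4 069 010 mm⁴.
Hole 1 (subtracted): ⌀12, A = 113.1 mm², x = 25 mm, Ī = 1017.9 mm⁴.
Hole 2 (subtracted): ⌀12, A = 113.1 mm², x = 50 mm, Ī = 1017.9 mm⁴.
Hole 3 (subtracted): ⌀12, A = 113.1 mm², x = 75 mm, Ī = 1017.9 mm⁴.
Hole 4 (subtracted): ⌀12, A = 113.1 mm², x = 100 mm, Ī = 1017.9 mm⁴.
By symmetry the centroid is at mid-width, x̄ = 62.5 mm.
Transfer each piece to the vertical centroidal axis using Ī + A·d² with d = x − 62.5:
  plate: d = 0 mm → contributes +4 069 010 mm⁴
  hole 1: d = -37.5 mm → contributes −160 061 mm⁴
  hole 2: d = -12.5 mm → contributes −18 689 mm⁴
  hole 3: d = 12.5 mm → contributes −18 689 mm⁴
  hole 4: d = 37.5 mm → contributes −160 061 mm⁴
Total I = 3 711 510 mm⁴.

I_y ≈ 3.71 × 10⁶ mm⁴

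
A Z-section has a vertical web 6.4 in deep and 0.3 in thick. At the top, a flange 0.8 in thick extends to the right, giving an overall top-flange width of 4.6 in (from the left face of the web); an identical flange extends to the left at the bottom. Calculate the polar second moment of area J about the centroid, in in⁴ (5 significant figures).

J ≈ 107.87 in⁴

Treat the section as a set of non-overlapping primitives; coordinates are from the bounding-box lower-left.
Web: 0.3 × 6.4, A = 1.92 in², y = 3.2 in, Ī = 6.5536 in⁴.
Top flange (beyond web): 4.3 × 0.8, A = 3.44 in², y = 6 in, Ī = 0.1834667 in⁴.
Bottom flange (beyond web): 4.3 × 0.8, A = 3.44 in², y = 0.4 in, Ī = 0.1834667 in⁴.
Centroid: ȳ = ΣA·y / ΣA = 3.2 in.
Transfer each piece to the centroidal x-axis using Ī + A·d² with d = y − 3.2:
  web: d = 0 in → contributes +6.5536 in⁴
  top flange (beyond web): d = 2.8 in → contributes +27.15307 in⁴
  bottom flange (beyond web): d = -2.8 in → contributes +27.15307 in⁴
Total I = 60.85973 in⁴.
For the y-axis: x̄ = 4.45 in.
Repeating about the centroidal y-axis gives I_y = 47.01053 in⁴.
Polar second moment: J = I_x + I_y = 107.8703 in⁴.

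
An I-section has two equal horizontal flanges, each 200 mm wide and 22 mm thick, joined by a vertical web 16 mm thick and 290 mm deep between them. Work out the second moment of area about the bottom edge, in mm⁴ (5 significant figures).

Decompose the section into non-overlapping parts with the origin at the bottom-left of its bounding rectangle.
Bottom flange: 200 × 22, A = 4 400 mm², y = 11 mm, Ī = 177466.7 mm⁴.
Web: 16 × 290, A = 4 640 mm², y = 167 mm, Ī = 32 518 667 mm⁴.
Top flange: 200 × 22, A = 4 400 mm², y = 323 mm, Ī = 177466.7 mm⁴.
Transfer each piece to a horizontal axis along the bottom face using Ī + A·d² with d = y − 0:
  bottom flange: d = 11 mm → contributes +709866.7 mm⁴
  web: d = 167 mm → contributes +161 923 627 mm⁴
  top flange: d = 323 mm → contributes +459 225 067 mm⁴
Total I = 621 858 560 mm⁴.

I_base ≈ 6.2186 × 10⁸ mm⁴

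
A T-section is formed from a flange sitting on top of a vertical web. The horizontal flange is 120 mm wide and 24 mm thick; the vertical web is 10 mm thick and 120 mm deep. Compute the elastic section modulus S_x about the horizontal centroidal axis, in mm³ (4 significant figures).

Decompose the section into non-overlapping parts with the origin at the bottom-left of its bounding rectangle.
Flange: 120 × 24, A = 2 880 mm², y = 132 mm, Ī = 138 240 mm⁴.
Web: 10 × 120, A = 1 200 mm², y = 60 mm, Ī = 1 440 000 mm⁴.
Centroid: ȳ = ΣA·y / ΣA = 110.824 mm.
Transfer each piece to the horizontal centroidal axis using Ī + A·d² with d = y − 110.824:
  flange: d = 21.1765 mm → contributes +1 429 756 mm⁴
  web: d = -50.8235 mm → contributes +4 539 637 mm⁴
Total I = 5 969 393 mm⁴.
Extreme fibre distance c = 110.824 mm; S = I/c = 53863.9 mm³.

S_x ≈ 5.386 × 10⁴ mm³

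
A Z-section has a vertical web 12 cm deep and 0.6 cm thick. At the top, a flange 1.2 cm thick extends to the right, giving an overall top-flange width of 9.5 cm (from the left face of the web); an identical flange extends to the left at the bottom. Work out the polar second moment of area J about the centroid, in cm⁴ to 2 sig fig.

J ≈ 1300 cm⁴

Split into non-overlapping primitives; take the origin at the lower-left of the bounding box.
Web: 0.6 × 12, A = 7.2 cm², y = 6 cm, Ī = 86.4 cm⁴.
Top flange (beyond web): 8.9 × 1.2, A = 10.68 cm², y = 11.4 cm, Ī = 1.282 cm⁴.
Bottom flange (beyond web): 8.9 × 1.2, A = 10.68 cm², y = 0.6 cm, Ī = 1.282 cm⁴.
Centroid: ȳ = ΣA·y / ΣA = 6 cm.
Transfer each piece to the centroidal x-axis using Ī + A·d² with d = y − 6:
  web: d = 0 cm → contributes +86.4 cm⁴
  top flange (beyond web): d = 5.4 cm → contributes +312.7 cm⁴
  bottom flange (beyond web): d = -5.4 cm → contributes +312.7 cm⁴
Total I = 711.8 cm⁴.
For the y-axis: x̄ = 9.2 cm.
Repeating about the centroidal y-axis gives I_y = 623.1 cm⁴.
Polar second moment: J = I_x + I_y = 1 335 cm⁴.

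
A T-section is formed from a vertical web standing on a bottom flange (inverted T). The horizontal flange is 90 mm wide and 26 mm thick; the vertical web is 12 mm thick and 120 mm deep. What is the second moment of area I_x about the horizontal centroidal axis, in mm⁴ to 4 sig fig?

I_x ≈ 6.610 × 10⁶ mm⁴

Decompose the section into non-overlapping parts with the origin at the bottom-left of its bounding rectangle.
Flange: 90 × 26, A = 2 340 mm², y = 13 mm, Ī = 131 820 mm⁴.
Web: 12 × 120, A = 1 440 mm², y = 86 mm, Ī = 1 728 000 mm⁴.
Centroid: ȳ = ΣA·y / ΣA = 40.8095 mm.
Transfer each piece to the horizontal centroidal axis using Ī + A·d² with d = y − 40.8095:
  flange: d = -27.8095 mm → contributes +1 941 505 mm⁴
  web: d = 45.1905 mm → contributes +4 668 738 mm⁴
Total I = 6 610 243 mm⁴.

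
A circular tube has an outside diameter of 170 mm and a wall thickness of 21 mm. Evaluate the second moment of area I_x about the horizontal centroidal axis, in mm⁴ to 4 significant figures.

Split into non-overlapping primitives; take the origin at the lower-left of the bounding box.
Outer circle: ⌀170, A = 22 698 mm², y = 85 mm, Ī = 40 998 275 mm⁴.
Bore (subtracted): ⌀128, A = 12 868 mm², y = 85 mm, Ī = 13 176 795 mm⁴.
By symmetry the centroid is at mid-height, ȳ = 85 mm.
All pieces are centred on the horizontal centroidal axis, so I = ΣĪ (holes subtracted) = 27 821 480 mm⁴.

I_x ≈ 2.782 × 10⁷ mm⁴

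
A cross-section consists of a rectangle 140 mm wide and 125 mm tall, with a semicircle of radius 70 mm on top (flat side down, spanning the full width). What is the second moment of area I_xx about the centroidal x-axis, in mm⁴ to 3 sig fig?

I_xx ≈ 7.09 × 10⁷ mm⁴

Treat the section as a set of non-overlapping primitives; coordinates are from the bounding-box lower-left.
Rectangular body: 140 × 125, A = 17 500 mm², y = 62.5 mm, Ī = 22 786 458 mm⁴.
Semicircular cap: semicircle r = 70, A = 7696.9 mm², y = 154.71 mm, Ī = 2 635 265 mm⁴.
Centroid: ȳ = ΣA·y / ΣA = 90.667 mm.
Transfer each piece to the centroidal x-axis using Ī + A·d² with d = y − 90.667:
  rectangular body: d = -28.167 mm → contributes +36 670 681 mm⁴
  semicircular cap: d = 64.042 mm → contributes +34 203 017 mm⁴
Total I = 70 873 698 mm⁴.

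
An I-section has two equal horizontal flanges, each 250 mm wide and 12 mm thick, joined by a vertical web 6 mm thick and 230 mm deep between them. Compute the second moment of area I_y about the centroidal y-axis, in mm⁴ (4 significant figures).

I_y ≈ 3.125 × 10⁷ mm⁴

Decompose the section into non-overlapping parts with the origin at the bottom-left of its bounding rectangle.
Bottom flange: 250 × 12, A = 3 000 mm², x = 125 mm, Ī = 15 625 000 mm⁴.
Web: 6 × 230, A = 1 380 mm², x = 125 mm, Ī = 4 140 mm⁴.
Top flange: 250 × 12, A = 3 000 mm², x = 125 mm, Ī = 15 625 000 mm⁴.
By symmetry the centroid is at mid-width, x̄ = 125 mm.
All pieces are centred on the centroidal y-axis, so I = ΣĪ = 31 254 140 mm⁴.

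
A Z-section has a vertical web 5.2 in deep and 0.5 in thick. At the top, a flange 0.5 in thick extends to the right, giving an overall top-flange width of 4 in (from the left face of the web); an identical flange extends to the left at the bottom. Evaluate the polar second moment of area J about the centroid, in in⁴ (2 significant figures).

Treat the section as a set of non-overlapping primitives; coordinates are from the bounding-box lower-left.
Web: 0.5 × 5.2, A = 2.6 in², y = 2.6 in, Ī = 5.859 in⁴.
Top flange (beyond web): 3.5 × 0.5, A = 1.75 in², y = 4.95 in, Ī = 0.03646 in⁴.
Bottom flange (beyond web): 3.5 × 0.5, A = 1.75 in², y = 0.25 in, Ī = 0.03646 in⁴.
Centroid: ȳ = ΣA·y / ΣA = 2.6 in.
Transfer each piece to the centroidal x-axis using Ī + A·d² with d = y − 2.6:
  web: d = 0 in → contributes +5.859 in⁴
  top flange (beyond web): d = 2.35 in → contributes +9.701 in⁴
  bottom flange (beyond web): d = -2.35 in → contributes +9.701 in⁴
Total I = 25.26 in⁴.
For the y-axis: x̄ = 3.75 in.
Repeating about the centroidal y-axis gives I_y = 17.63 in⁴.
Polar second moment: J = I_x + I_y = 42.89 in⁴.

J ≈ 43 in⁴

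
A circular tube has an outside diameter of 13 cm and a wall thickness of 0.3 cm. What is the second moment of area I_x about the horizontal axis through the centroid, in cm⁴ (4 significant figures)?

Break the section into simple shapes (no overlaps), measuring from the bottom-left corner of the bounding box.
Outer circle: ⌀13, A = 132.732 cm², y = 6.5 cm, Ī = 1401.98 cm⁴.
Bore (subtracted): ⌀12.4, A = 120.763 cm², y = 6.5 cm, Ī = 1160.53 cm⁴.
By symmetry the centroid is at mid-height, ȳ = 6.5 cm.
All pieces are centred on the horizontal axis through the centroid, so I = ΣĪ (holes subtracted) = 241.454 cm⁴.

I_x ≈ 241.5 cm⁴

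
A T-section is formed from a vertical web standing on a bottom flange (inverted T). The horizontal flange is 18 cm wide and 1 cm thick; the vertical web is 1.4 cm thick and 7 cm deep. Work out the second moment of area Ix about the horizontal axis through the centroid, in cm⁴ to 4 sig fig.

Ix ≈ 143.0 cm⁴

Decompose the section into non-overlapping parts with the origin at the bottom-left of its bounding rectangle.
Flange: 18 × 1, A = 18 cm², y = 0.5 cm, Ī = 1.5 cm⁴.
Web: 1.4 × 7, A = 9.8 cm², y = 4.5 cm, Ī = 40.0167 cm⁴.
Centroid: ȳ = ΣA·y / ΣA = 1.91007 cm.
Transfer each piece to the horizontal axis through the centroid using Ī + A·d² with d = y − 1.91007:
  flange: d = -1.41007 cm → contributes +37.2895 cm⁴
  web: d = 2.58993 cm → contributes +105.752 cm⁴
Total I = 143.042 cm⁴.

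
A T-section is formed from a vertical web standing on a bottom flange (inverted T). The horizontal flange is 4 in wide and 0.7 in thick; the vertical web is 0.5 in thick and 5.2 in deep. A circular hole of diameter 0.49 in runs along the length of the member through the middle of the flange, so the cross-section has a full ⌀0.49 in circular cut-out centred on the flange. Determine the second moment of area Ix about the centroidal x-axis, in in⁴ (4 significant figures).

Ix ≈ 17.31 in⁴

Decompose the section into non-overlapping parts with the origin at the bottom-left of its bounding rectangle.
Flange: 4 × 0.7, A = 2.8 in², y = 0.35 in, Ī = 0.114333 in⁴.
Web: 0.5 × 5.2, A = 2.6 in², y = 3.3 in, Ī = 5.85867 in⁴.
Hole (subtracted): ⌀0.49, A = 0.188574 in², y = 0.35 in, Ī = 0.00282979 in⁴.
Centroid: ȳ = ΣA·y / ΣA = 1.82177 in.
Transfer each piece to the centroidal x-axis using Ī + A·d² with d = y − 1.82177:
  flange: d = -1.47177 in → contributes +6.1794 in⁴
  web: d = 1.47823 in → contributes +11.5401 in⁴
  hole: d = -1.47177 in → contributes −0.411299 in⁴
Total I = 17.3082 in⁴.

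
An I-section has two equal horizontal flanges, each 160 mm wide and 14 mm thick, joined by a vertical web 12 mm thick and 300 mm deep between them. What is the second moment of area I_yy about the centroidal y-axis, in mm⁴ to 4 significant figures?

Decompose the section into non-overlapping parts with the origin at the bottom-left of its bounding rectangle.
Bottom flange: 160 × 14, A = 2 240 mm², x = 80 mm, Ī = 4 778 667 mm⁴.
Web: 12 × 300, A = 3 600 mm², x = 80 mm, Ī = 43 200 mm⁴.
Top flange: 160 × 14, A = 2 240 mm², x = 80 mm, Ī = 4 778 667 mm⁴.
By symmetry the centroid is at mid-width, x̄ = 80 mm.
All pieces are centred on the centroidal y-axis, so I = ΣĪ = 9 600 533 mm⁴.

I_yy ≈ 9.601 × 10⁶ mm⁴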